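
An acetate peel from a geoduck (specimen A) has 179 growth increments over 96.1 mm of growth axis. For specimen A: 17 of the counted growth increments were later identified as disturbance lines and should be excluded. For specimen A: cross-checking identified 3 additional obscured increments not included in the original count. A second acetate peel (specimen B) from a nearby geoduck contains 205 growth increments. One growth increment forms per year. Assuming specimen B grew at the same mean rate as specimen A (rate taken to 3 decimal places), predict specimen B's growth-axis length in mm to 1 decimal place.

119.3 mm

Specimen A: after corrections the count is 179 − 17 + 3 = 165 growth increments.
A: Extension rate ≈ 96.1 / 165 = 0.582 mm/year.
Length of B = 0.582 × 205 = 119.3 mm.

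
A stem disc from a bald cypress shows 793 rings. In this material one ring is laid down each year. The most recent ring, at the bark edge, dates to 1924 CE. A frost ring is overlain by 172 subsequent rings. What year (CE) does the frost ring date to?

1752 CE

There are 172 rings younger than the frost ring.
Counting back 172 years from 1924 CE places the frost ring in 1924 − 172 = 1752 CE.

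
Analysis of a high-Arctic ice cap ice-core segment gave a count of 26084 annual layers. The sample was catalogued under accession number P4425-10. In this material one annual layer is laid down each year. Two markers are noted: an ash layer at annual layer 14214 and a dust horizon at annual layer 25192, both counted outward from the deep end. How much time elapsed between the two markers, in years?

10978 yr

The two markers are separated by 25192 − 14214 = 10978 annual layers.
One annual layer per year makes the interval 10978 years.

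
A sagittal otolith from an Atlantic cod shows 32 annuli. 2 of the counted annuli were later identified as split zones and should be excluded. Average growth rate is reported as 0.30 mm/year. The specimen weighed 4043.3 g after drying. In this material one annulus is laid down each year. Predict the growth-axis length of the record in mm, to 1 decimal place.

9.0 mm

After corrections the count is 32 − 2 = 30 annuli.
30 years at 0.30 mm/year gives 0.30 × 30 = 9.0 mm.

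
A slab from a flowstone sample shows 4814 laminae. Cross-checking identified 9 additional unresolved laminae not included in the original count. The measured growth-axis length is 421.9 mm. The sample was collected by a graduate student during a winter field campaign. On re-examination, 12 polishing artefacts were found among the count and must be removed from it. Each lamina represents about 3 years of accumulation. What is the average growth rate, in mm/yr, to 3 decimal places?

0.029 mm/yr

After corrections the count is 4814 − 12 + 9 = 4811 laminae.
4811 laminae at 3 years each span 4811 × 3 = 14433 years.
Extension rate ≈ 421.9 / 14433 = 0.029 mm/yr.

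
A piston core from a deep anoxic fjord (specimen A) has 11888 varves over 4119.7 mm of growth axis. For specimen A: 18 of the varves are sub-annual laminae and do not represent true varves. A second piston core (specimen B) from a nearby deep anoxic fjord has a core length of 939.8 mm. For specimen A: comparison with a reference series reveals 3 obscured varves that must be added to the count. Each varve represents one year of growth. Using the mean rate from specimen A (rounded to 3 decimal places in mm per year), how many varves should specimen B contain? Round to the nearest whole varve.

Specimen A: true varve count = 11888 − 18 + 3 = 11873.
A: 4119.7 mm over 11873 years gives 4119.7 / 11873 ≈ 0.347 mm per year.
B spans 939.8 / 0.347 = 2708.36 years ≈ 2708 varves.

2708 varves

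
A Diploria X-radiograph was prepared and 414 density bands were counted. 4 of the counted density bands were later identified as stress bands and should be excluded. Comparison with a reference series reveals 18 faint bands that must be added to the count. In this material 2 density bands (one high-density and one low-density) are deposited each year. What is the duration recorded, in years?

Correcting the raw count gives 414 − 4 + 18 = 428 true density bands.
428 density bands at 2 per year is 428 / 2 = 214 years.

214 yr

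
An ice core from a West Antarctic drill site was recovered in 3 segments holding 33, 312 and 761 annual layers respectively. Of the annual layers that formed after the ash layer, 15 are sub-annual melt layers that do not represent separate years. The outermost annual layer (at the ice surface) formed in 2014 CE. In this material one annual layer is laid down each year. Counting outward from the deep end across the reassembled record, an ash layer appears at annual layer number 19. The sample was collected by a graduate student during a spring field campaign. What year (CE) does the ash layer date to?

Total annual layers = 33 + 312 + 761 = 1106.
Between annual layer 19 and the ice surface there are 1106 − 19 = 1087 annual layers.
Excluding 15 false annual layers: 1087 − 15 = 1072.
Counting back 1072 years from 2014 CE places the ash layer in 2014 − 1072 = 942 CE.

942 CE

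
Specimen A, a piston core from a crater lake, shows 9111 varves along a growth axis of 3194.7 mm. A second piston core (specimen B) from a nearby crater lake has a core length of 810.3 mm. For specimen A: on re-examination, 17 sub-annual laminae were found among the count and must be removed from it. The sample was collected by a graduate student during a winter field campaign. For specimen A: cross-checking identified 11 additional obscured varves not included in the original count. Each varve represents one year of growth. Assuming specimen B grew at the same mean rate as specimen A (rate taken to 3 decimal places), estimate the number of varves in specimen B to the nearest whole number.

2309 varves

Specimen A: correcting the raw count gives 9111 − 17 + 11 = 9105 true varves.
A: Mean rate = 3194.7 mm / 9105 years ≈ 0.351 mm per year.
For B, 810.3 / 0.351 = 2308.55 years ≈ 2309 varves.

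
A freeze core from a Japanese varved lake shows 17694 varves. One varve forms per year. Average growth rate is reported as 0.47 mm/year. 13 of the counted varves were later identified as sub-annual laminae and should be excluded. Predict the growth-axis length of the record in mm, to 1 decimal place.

Adjusted count: 17694 − 13 = 17681 varves.
Length ≈ 0.47 × 17681 = 8310.1 mm.

8310.1 mm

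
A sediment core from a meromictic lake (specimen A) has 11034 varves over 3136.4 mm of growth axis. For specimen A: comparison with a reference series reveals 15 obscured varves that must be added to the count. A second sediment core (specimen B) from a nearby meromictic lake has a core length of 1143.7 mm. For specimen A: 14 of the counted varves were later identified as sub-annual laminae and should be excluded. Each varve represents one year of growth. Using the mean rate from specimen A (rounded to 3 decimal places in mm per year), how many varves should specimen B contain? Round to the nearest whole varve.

Specimen A: correcting the raw count gives 11034 − 14 + 15 = 11035 true varves.
A: Extension rate ≈ 3136.4 / 11035 = 0.284 mm/year.
Specimen B: 1143.7 mm / 0.284 mm per year = 4027.11 years ≈ 4027 varves.

4027 varves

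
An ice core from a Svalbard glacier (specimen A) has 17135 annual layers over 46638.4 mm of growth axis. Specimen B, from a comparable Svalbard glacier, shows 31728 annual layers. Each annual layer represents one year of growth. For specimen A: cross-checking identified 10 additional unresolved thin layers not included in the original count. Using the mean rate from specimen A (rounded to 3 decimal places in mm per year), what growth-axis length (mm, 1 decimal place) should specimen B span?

86300.2 mm

Specimen A: true annual layer count = 17135 + 10 = 17145.
A: Extension rate ≈ 46638.4 / 17145 = 2.720 mm/yr.
Length of B = 2.720 × 31728 = 86300.2 mm.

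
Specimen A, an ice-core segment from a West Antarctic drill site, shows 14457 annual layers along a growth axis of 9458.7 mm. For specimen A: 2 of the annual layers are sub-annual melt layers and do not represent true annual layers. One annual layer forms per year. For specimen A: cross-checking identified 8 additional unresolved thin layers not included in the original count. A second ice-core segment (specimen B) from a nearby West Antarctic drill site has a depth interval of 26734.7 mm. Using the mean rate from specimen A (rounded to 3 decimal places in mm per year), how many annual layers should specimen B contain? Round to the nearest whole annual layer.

40879 annual layers

Specimen A: true annual layer count = 14457 − 2 + 8 = 14463.
A: 9458.7 mm over 14463 years gives 9458.7 / 14463 ≈ 0.654 mm/yr.
B spans 26734.7 / 0.654 = 40878.75 years ≈ 40879 annual layers.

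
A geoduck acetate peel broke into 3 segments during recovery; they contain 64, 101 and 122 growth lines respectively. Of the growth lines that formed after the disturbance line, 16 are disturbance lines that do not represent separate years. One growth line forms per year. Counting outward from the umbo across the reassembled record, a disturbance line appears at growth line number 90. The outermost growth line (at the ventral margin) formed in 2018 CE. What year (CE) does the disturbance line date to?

Total growth lines = 64 + 101 + 122 = 287.
Between growth line 90 and the ventral margin there are 287 − 90 = 197 growth lines.
Removing the 16 false growth lines leaves 197 − 16 = 181 true growth lines beyond the disturbance line.
The growth line at the ventral margin is 2018 CE, so the disturbance line dates to 2018 − 181 = 1837 CE.

1837 CE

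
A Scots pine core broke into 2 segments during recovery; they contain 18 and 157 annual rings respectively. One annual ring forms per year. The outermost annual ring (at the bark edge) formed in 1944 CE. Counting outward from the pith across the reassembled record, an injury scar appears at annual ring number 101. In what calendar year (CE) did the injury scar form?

Total annual rings = 18 + 157 = 175.
The injury scar sits at annual ring 101 from the pith, so 175 − 101 = 74 annual rings formed after it.
The annual ring at the bark edge is 1944 CE, so the injury scar dates to 1944 − 74 = 1870 CE.

1870 CE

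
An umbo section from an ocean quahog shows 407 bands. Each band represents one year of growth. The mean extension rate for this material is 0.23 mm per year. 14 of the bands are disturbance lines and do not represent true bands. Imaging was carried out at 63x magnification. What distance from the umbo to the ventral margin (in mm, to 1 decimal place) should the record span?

90.4 mm

Adjusted count: 407 − 14 = 393 bands.
Predicted length = 0.23 mm/year × 393 years = 90.4 mm.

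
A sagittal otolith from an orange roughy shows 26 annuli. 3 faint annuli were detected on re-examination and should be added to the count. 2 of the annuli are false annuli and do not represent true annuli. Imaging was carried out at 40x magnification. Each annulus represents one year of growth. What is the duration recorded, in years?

Correcting the raw count gives 26 − 2 + 3 = 27 true annuli.
At one annulus per year, that is 27 years.

27 yr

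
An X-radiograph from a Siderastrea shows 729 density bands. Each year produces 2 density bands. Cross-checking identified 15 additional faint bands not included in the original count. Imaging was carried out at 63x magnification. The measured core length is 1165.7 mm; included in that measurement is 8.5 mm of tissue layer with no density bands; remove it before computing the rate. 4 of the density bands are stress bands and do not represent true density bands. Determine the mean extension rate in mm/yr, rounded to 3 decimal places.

After corrections the count is 729 − 4 + 15 = 740 density bands.
With 2 density bands per year, 740 / 2 = 370 years.
Net length = 1165.7 − 8.5 = 1157.2 mm.
Mean rate = 1157.2 mm / 370 years ≈ 3.128 mm/yr.

3.128 mm/yr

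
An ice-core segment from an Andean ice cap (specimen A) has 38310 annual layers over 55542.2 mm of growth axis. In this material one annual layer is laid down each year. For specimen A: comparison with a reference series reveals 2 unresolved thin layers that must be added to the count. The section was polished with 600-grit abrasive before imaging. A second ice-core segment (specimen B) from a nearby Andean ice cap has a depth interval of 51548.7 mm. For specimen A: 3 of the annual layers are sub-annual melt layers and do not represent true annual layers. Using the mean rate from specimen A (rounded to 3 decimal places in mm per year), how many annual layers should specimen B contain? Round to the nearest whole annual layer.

35551 annual layers

Specimen A: true annual layer count = 38310 − 3 + 2 = 38309.
A: Mean rate = 55542.2 mm / 38309 years ≈ 1.450 mm per year.
B spans 51548.7 / 1.450 = 35550.83 years ≈ 35551 annual layers.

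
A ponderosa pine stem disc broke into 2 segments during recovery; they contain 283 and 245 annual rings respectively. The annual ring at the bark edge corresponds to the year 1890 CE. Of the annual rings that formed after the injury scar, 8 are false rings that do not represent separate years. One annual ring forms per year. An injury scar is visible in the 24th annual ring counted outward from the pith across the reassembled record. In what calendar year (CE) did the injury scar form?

1394 CE

Total annual rings = 283 + 245 = 528.
The injury scar sits at annual ring 24 from the pith, so 528 − 24 = 504 annual rings formed after it.
Removing the 8 false annual rings leaves 504 − 8 = 496 true annual rings beyond the injury scar.
1890 − 496 = 1394 CE.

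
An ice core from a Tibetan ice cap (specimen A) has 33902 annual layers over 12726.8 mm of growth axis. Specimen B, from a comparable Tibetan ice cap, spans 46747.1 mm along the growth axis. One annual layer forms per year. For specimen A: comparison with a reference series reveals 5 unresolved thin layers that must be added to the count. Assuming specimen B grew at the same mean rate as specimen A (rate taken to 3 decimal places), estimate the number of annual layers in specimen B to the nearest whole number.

124659 annual layers

Specimen A: after corrections the count is 33902 + 5 = 33907 annual layers.
A: Extension rate ≈ 12726.8 / 33907 = 0.375 mm/year.
B spans 46747.1 / 0.375 = 124658.93 years ≈ 124659 annual layers.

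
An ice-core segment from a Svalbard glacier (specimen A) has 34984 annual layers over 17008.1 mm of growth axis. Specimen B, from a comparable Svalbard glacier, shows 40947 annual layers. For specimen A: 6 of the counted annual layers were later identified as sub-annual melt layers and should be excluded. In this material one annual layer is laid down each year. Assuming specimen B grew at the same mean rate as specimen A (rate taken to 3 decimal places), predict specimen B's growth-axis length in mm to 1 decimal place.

19900.2 mm

Specimen A: adjusted count: 34984 − 6 = 34978 annual layers.
A: Extension rate ≈ 17008.1 / 34978 = 0.486 mm per year.
Length of B = 0.486 × 40947 = 19900.2 mm.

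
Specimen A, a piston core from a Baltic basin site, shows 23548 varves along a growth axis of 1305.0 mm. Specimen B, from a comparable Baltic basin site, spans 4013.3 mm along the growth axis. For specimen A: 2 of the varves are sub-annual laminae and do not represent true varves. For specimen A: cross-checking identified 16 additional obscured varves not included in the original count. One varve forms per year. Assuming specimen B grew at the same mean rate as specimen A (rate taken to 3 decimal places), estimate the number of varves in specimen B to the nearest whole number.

72969 varves

Specimen A: true varve count = 23548 − 2 + 16 = 23562.
A: Mean rate = 1305.0 mm / 23562 years ≈ 0.055 mm/yr.
Specimen B: 4013.3 mm / 0.055 mm per year = 72969.09 years ≈ 72969 varves.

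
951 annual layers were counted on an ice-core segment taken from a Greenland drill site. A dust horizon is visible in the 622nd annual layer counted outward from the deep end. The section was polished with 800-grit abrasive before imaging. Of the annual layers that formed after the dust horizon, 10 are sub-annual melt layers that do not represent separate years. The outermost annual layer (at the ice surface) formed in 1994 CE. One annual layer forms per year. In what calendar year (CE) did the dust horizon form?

Between annual layer 622 and the ice surface there are 951 − 622 = 329 annual layers.
Excluding 10 false annual layers: 329 − 10 = 319.
The annual layer at the ice surface is 1994 CE, so the dust horizon dates to 1994 − 319 = 1675 CE.

1675 CE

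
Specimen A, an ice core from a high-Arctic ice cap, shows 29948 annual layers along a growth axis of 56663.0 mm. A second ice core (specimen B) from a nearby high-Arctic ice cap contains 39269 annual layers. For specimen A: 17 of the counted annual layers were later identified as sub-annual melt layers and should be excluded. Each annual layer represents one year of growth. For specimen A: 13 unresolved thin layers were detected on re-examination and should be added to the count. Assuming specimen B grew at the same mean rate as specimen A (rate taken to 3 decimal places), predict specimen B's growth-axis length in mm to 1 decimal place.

Specimen A: true annual layer count = 29948 − 17 + 13 = 29944.
A: 56663.0 mm over 29944 years gives 56663.0 / 29944 ≈ 1.892 mm per year.
Length of B = 1.892 × 39269 = 74296.9 mm.

74296.9 mm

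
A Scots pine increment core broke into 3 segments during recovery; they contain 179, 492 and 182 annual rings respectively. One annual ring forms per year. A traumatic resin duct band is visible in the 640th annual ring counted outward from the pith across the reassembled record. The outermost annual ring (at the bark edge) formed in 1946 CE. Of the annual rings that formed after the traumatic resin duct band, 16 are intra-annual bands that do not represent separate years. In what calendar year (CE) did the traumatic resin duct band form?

1749 CE

Total annual rings = 179 + 492 + 182 = 853.
853 − 640 = 213 annual rings lie beyond the traumatic resin duct band toward the bark edge.
Removing the 16 false annual rings leaves 213 − 16 = 197 true annual rings beyond the traumatic resin duct band.
Counting back 197 years from 1946 CE places the traumatic resin duct band in 1946 − 197 = 1749 CE.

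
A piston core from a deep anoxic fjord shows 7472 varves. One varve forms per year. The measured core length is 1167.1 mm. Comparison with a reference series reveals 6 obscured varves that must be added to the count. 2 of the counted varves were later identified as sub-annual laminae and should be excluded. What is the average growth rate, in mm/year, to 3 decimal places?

Adjusted count: 7472 − 2 + 6 = 7476 varves.
Extension rate ≈ 1167.1 / 7476 = 0.156 mm/year.

0.156 mm/year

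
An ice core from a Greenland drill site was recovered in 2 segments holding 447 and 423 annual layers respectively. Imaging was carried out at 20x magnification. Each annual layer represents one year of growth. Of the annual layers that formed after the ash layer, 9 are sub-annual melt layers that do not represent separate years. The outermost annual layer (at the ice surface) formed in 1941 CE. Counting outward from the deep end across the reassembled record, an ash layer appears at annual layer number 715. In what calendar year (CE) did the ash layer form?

1795 CE

Total annual layers = 447 + 423 = 870.
The ash layer sits at annual layer 715 from the deep end, so 870 − 715 = 155 annual layers formed after it.
Removing the 9 false annual layers leaves 155 − 9 = 146 true annual layers beyond the ash layer.
Counting back 146 years from 1941 CE places the ash layer in 1941 − 146 = 1795 CE.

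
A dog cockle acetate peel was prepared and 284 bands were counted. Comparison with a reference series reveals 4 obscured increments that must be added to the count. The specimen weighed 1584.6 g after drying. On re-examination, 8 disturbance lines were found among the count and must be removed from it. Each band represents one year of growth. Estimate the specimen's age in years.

280 years

Adjusted count: 284 − 8 + 4 = 280 bands.
One band per year makes the duration 280 years.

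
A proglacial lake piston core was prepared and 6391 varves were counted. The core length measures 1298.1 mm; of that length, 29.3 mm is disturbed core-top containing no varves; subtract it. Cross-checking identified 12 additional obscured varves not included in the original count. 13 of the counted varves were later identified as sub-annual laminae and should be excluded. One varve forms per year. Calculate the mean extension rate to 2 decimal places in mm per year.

0.20 mm per year

True varve count = 6391 − 13 + 12 = 6390.
Net length = 1298.1 − 29.3 = 1268.8 mm.
Mean rate = 1268.8 mm / 6390 years ≈ 0.20 mm per year.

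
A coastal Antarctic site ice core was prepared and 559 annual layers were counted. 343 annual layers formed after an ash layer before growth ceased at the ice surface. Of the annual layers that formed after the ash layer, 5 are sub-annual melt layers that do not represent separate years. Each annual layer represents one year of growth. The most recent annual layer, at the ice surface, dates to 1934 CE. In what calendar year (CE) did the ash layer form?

1596 CE

343 annual layers formed after the ash layer.
Removing the 5 false annual layers leaves 343 − 5 = 338 true annual layers beyond the ash layer.
The annual layer at the ice surface is 1934 CE, so the ash layer dates to 1934 − 338 = 1596 CE.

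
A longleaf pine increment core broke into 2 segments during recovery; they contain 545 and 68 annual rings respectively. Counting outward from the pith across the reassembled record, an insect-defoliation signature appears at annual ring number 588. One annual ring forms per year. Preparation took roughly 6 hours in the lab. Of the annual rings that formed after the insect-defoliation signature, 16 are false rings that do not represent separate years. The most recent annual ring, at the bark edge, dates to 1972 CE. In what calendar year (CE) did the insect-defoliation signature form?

1963 CE

Total annual rings = 545 + 68 = 613.
Between annual ring 588 and the bark edge there are 613 − 588 = 25 annual rings.
25 − 16 false = 9 true annual rings after the insect-defoliation signature.
The annual ring at the bark edge is 1972 CE, so the insect-defoliation signature dates to 1972 − 9 = 1963 CE.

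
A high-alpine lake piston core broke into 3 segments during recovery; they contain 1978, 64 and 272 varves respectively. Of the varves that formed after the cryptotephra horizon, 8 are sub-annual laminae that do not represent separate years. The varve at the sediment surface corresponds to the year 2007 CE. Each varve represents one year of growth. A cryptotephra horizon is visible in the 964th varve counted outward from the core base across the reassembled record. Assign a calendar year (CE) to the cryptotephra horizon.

665 CE

Total varves = 1978 + 64 + 272 = 2314.
Between varve 964 and the sediment surface there are 2314 − 964 = 1350 varves.
Excluding 8 false varves: 1350 − 8 = 1342.
The varve at the sediment surface is 2007 CE, so the cryptotephra horizon dates to 2007 − 1342 = 665 CE.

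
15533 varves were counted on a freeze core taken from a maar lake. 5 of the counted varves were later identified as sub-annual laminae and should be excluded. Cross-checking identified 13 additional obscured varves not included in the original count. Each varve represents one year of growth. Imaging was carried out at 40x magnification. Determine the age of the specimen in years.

Adjusted count: 15533 − 5 + 13 = 15541 varves.
With a one-to-one varve periodicity this is 15541 years.

15541 yr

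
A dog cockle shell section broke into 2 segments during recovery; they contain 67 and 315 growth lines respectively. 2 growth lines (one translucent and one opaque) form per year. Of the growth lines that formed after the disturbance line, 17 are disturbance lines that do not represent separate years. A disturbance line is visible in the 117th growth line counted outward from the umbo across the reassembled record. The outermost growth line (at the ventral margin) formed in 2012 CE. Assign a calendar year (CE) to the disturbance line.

1888 CE

Total growth lines = 67 + 315 = 382.
382 − 117 = 265 growth lines lie beyond the disturbance line toward the ventral margin.
Excluding 17 false growth lines: 265 − 17 = 248.
Dividing by 2 growth lines per year: 248 / 2 = 124 years.
The growth line at the ventral margin is 2012 CE, so the disturbance line dates to 2012 − 124 = 1888 CE.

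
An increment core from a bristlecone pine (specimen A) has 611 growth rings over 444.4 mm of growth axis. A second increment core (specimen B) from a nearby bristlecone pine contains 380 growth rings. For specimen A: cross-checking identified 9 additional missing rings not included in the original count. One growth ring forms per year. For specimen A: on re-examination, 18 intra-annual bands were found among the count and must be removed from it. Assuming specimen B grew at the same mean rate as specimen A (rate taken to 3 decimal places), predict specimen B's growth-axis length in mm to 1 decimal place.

Specimen A: true growth ring count = 611 − 18 + 9 = 602.
A: Extension rate ≈ 444.4 / 602 = 0.738 mm/yr.
B's length ≈ 0.738 × 380 = 280.4 mm.

280.4 mm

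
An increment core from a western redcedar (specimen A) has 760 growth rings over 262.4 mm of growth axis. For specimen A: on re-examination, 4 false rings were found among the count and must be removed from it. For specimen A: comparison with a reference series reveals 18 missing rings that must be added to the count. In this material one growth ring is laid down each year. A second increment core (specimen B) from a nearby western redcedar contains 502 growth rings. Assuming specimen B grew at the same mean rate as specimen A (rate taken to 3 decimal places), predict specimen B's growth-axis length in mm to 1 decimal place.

170.2 mm

Specimen A: adjusted count: 760 − 4 + 18 = 774 growth rings.
A: Extension rate ≈ 262.4 / 774 = 0.339 mm per year.
Length of B = 0.339 × 502 = 170.2 mm.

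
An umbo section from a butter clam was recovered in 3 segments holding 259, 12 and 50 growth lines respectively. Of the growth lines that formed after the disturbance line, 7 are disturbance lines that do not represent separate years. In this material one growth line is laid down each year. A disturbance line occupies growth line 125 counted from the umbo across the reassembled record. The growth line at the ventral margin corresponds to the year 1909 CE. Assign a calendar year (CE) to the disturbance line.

Total growth lines = 259 + 12 + 50 = 321.
321 − 125 = 196 growth lines lie beyond the disturbance line toward the ventral margin.
196 − 7 false = 189 true growth lines after the disturbance line.
The growth line at the ventral margin is 1909 CE, so the disturbance line dates to 1909 − 189 = 1720 CE.

1720 CE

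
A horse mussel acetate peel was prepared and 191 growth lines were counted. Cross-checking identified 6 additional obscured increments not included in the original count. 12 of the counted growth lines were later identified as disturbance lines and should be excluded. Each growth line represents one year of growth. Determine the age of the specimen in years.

True growth line count = 191 − 12 + 6 = 185.
At one growth line per year, that is 185 years.

185 yr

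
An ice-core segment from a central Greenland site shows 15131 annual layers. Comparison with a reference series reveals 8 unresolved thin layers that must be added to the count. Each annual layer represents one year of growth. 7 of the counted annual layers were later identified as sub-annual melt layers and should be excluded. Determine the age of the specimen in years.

True annual layer count = 15131 − 7 + 8 = 15132.
At one annual layer per year, that is 15132 years.

15132 years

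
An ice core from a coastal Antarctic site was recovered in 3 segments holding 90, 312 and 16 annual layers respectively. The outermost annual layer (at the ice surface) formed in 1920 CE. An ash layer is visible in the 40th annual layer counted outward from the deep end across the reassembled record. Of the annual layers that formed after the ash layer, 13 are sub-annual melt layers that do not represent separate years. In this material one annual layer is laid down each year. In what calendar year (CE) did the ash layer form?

1555 CE

Total annual layers = 90 + 312 + 16 = 418.
The ash layer sits at annual layer 40 from the deep end, so 418 − 40 = 378 annual layers formed after it.
Excluding 13 false annual layers: 378 − 13 = 365.
The annual layer at the ice surface is 1920 CE, so the ash layer dates to 1920 − 365 = 1555 CE.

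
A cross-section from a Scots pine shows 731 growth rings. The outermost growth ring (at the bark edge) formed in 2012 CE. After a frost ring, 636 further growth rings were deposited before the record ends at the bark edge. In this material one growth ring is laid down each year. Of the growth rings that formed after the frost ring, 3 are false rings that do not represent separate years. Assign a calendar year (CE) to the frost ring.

636 growth rings post-date the frost ring.
Excluding 3 false growth rings: 636 − 3 = 633.
The growth ring at the bark edge is 2012 CE, so the frost ring dates to 2012 − 633 = 1379 CE.

1379 CE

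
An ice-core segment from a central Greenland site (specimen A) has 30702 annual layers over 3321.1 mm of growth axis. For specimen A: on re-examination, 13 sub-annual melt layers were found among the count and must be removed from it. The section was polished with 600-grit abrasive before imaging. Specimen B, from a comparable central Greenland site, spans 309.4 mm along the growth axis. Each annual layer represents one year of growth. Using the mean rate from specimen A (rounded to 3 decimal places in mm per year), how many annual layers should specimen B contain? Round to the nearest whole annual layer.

2865 annual layers

Specimen A: after corrections the count is 30702 − 13 = 30689 annual layers.
A: Extension rate ≈ 3321.1 / 30689 = 0.108 mm per year.
For B, 309.4 / 0.108 = 2864.81 years ≈ 2865 annual layers.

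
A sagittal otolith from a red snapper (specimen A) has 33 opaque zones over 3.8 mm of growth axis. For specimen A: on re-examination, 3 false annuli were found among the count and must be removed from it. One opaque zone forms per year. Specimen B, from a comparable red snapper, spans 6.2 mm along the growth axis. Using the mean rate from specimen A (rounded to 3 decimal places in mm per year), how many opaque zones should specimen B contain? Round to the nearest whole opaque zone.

Specimen A: correcting the raw count gives 33 − 3 = 30 true opaque zones.
A: 3.8 mm over 30 years gives 3.8 / 30 ≈ 0.127 mm/year.
Specimen B: 6.2 mm / 0.127 mm per year = 48.82 years ≈ 49 opaque zones.

49 opaque zones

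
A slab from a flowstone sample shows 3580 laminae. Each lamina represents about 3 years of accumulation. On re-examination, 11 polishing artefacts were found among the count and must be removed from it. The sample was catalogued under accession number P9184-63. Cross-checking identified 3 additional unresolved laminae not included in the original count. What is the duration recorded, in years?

After corrections the count is 3580 − 11 + 3 = 3572 laminae.
At 3 years per lamina, 3572 × 3 = 10716 years.

10716 yr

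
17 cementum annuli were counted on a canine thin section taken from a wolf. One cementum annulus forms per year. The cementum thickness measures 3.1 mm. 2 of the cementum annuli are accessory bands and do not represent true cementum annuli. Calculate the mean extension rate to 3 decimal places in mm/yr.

After corrections the count is 17 − 2 = 15 cementum annuli.
Mean rate = 3.1 mm / 15 years ≈ 0.207 mm/yr.

0.207 mm/yr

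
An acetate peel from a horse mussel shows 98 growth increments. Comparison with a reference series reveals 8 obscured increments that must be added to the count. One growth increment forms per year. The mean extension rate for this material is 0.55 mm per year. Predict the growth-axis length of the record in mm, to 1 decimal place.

58.3 mm

Adjusted count: 98 + 8 = 106 growth increments.
Predicted length = 0.55 mm/year × 106 years = 58.3 mm.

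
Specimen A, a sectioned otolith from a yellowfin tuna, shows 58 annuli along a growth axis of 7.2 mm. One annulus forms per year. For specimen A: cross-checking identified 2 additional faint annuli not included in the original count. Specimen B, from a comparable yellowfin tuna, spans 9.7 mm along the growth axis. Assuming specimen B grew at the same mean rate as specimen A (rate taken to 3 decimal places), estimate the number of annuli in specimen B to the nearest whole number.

Specimen A: correcting the raw count gives 58 + 2 = 60 true annuli.
A: 7.2 mm over 60 years gives 7.2 / 60 ≈ 0.120 mm per year.
For B, 9.7 / 0.120 = 80.83 years ≈ 81 annuli.

81 annuli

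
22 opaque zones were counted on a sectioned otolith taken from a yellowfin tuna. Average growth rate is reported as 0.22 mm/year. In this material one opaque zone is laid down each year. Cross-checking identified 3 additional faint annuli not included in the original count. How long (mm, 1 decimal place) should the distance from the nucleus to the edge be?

5.5 mm

Adjusted count: 22 + 3 = 25 opaque zones.
Predicted length = 0.22 mm/year × 25 years = 5.5 mm.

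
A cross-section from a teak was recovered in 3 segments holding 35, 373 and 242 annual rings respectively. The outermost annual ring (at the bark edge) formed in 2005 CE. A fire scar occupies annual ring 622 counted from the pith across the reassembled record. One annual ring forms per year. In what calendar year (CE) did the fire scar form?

Total annual rings = 35 + 373 + 242 = 650.
The fire scar sits at annual ring 622 from the pith, so 650 − 622 = 28 annual rings formed after it.
The annual ring at the bark edge is 2005 CE, so the fire scar dates to 2005 − 28 = 1977 CE.

1977 CE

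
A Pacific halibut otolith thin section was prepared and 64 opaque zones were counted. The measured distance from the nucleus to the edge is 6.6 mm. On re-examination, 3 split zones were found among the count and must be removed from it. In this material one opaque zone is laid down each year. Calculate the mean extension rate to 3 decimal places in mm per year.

0.108 mm per year

After corrections the count is 64 − 3 = 61 opaque zones.
Mean rate = 6.6 mm / 61 years ≈ 0.108 mm per year.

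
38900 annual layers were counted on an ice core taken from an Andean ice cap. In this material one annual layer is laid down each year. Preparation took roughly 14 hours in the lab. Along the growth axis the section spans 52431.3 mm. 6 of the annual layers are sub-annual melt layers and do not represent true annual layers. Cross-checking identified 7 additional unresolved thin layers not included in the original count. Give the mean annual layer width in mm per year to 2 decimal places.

Correcting the raw count gives 38900 − 6 + 7 = 38901 true annual layers.
Extension rate ≈ 52431.3 / 38901 = 1.35 mm per year.

1.35 mm per year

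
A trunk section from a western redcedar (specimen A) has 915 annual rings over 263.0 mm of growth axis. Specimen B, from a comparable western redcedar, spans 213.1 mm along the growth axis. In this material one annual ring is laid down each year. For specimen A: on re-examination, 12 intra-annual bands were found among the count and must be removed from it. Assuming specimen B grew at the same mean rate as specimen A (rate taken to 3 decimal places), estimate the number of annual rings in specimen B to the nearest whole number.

732 annual rings

Specimen A: adjusted count: 915 − 12 = 903 annual rings.
A: Mean rate = 263.0 mm / 903 years ≈ 0.291 mm/yr.
Specimen B: 213.1 mm / 0.291 mm per year = 732.30 years ≈ 732 annual rings.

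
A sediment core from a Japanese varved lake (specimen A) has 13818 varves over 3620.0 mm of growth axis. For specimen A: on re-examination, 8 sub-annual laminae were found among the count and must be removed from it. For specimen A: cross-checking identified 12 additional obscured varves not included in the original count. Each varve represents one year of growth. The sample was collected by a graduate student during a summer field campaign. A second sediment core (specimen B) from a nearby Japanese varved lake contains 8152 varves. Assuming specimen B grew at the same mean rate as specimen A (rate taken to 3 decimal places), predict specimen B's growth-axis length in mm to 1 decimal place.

2135.8 mm

Specimen A: adjusted count: 13818 − 8 + 12 = 13822 varves.
A: Mean rate = 3620.0 mm / 13822 years ≈ 0.262 mm/yr.
Length of B = 0.262 × 8152 = 2135.8 mm.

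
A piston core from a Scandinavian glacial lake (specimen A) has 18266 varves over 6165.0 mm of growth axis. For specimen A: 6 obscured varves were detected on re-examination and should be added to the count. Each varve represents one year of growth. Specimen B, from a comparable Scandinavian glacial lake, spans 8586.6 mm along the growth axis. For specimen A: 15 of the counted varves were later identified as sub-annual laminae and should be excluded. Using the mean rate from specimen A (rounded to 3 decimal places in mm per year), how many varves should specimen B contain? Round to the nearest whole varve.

25404 varves

Specimen A: correcting the raw count gives 18266 − 15 + 6 = 18257 true varves.
A: 6165.0 mm over 18257 years gives 6165.0 / 18257 ≈ 0.338 mm/yr.
B spans 8586.6 / 0.338 = 25404.14 years ≈ 25404 varves.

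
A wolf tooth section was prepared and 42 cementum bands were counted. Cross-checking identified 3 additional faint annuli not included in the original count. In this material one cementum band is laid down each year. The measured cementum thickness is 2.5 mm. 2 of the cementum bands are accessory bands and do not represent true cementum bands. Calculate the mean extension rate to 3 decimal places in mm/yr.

True cementum band count = 42 − 2 + 3 = 43.
Extension rate ≈ 2.5 / 43 = 0.058 mm/yr.

0.058 mm/yr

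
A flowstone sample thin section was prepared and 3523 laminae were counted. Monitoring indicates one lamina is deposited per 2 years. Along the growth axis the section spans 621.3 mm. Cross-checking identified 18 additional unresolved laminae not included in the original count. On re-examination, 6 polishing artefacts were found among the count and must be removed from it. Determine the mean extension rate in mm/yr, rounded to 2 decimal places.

True lamina count = 3523 − 6 + 18 = 3535.
Multiplying by 2 years per lamina: 3535 × 2 = 7070 years.
621.3 mm over 7070 years gives 621.3 / 7070 ≈ 0.09 mm/yr.

0.09 mm/yr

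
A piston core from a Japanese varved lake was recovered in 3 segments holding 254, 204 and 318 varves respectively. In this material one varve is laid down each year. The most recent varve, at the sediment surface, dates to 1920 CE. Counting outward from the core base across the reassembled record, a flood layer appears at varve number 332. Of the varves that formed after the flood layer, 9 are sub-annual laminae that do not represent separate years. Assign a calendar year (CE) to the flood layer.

1485 CE

Total varves = 254 + 204 + 318 = 776.
The flood layer sits at varve 332 from the core base, so 776 − 332 = 444 varves formed after it.
444 − 9 false = 435 true varves after the flood layer.
The varve at the sediment surface is 1920 CE, so the flood layer dates to 1920 − 435 = 1485 CE.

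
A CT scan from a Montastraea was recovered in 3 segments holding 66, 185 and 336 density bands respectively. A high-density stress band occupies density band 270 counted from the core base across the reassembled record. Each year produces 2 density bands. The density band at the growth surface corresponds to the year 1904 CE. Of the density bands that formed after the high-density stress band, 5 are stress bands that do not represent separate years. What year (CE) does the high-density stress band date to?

1748 CE

Total density bands = 66 + 185 + 336 = 587.
587 − 270 = 317 density bands lie beyond the high-density stress band toward the growth surface.
Excluding 5 false density bands: 317 − 5 = 312.
312 density bands at 2 per year is 312 / 2 = 156 years.
1904 − 156 = 1748 CE.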